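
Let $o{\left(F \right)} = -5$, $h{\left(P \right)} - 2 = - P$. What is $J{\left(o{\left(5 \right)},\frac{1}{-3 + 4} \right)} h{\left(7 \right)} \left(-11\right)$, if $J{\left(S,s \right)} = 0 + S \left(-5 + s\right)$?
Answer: $1100$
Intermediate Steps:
$h{\left(P \right)} = 2 - P$
$J{\left(S,s \right)} = S \left(-5 + s\right)$
$J{\left(o{\left(5 \right)},\frac{1}{-3 + 4} \right)} h{\left(7 \right)} \left(-11\right) = - 5 \left(-5 + \frac{1}{-3 + 4}\right) \left(2 - 7\right) \left(-11\right) = - 5 \left(-5 + 1^{-1}\right) \left(2 - 7\right) \left(-11\right) = - 5 \left(-5 + 1\right) \left(-5\right) \left(-11\right) = \left(-5\right) \left(-4\right) \left(-5\right) \left(-11\right) = 20 \left(-5\right) \left(-11\right) = \left(-100\right) \left(-11\right) = 1100$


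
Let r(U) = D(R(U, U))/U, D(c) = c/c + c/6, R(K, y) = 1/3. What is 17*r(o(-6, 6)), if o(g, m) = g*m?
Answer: -323/648 ≈ -0.49846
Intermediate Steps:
R(K, y) = 1/3
D(c) = 1 + c/6 (D(c) = 1 + c*(1/6) = 1 + c/6)
r(U) = 19/(18*U) (r(U) = (1 + (1/6)*(1/3))/U = (1 + 1/18)/U = 19/(18*U))
17*r(o(-6, 6)) = 17*(19/(18*((-6*6)))) = 17*((19/18)/(-36)) = 17*((19/18)*(-1/36)) = 17*(-19/648) = -323/648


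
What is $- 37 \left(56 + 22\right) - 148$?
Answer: $-3034$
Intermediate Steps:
$- 37 \left(56 + 22\right) - 148 = \left(-37\right) 78 - 148 = -2886 - 148 = -3034$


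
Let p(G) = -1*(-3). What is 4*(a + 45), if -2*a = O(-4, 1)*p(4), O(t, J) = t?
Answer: 204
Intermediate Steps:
p(G) = 3
a = 6 (a = -(-2)*3 = -½*(-12) = 6)
4*(a + 45) = 4*(6 + 45) = 4*51 = 204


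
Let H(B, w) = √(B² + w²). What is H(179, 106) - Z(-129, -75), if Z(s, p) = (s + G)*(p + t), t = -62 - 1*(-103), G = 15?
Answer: -3876 + √43277 ≈ -3668.0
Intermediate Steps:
t = 41 (t = -62 + 103 = 41)
Z(s, p) = (15 + s)*(41 + p) (Z(s, p) = (s + 15)*(p + 41) = (15 + s)*(41 + p))
H(179, 106) - Z(-129, -75) = √(179² + 106²) - (615 + 15*(-75) + 41*(-129) - 75*(-129)) = √(32041 + 11236) - (615 - 1125 - 5289 + 9675) = √43277 - 1*3876 = √43277 - 3876 = -3876 + √43277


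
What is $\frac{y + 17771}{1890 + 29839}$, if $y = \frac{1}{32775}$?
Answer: $\frac{582444526}{1039917975} \approx 0.56009$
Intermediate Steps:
$y = \frac{1}{32775} \approx 3.0511 \cdot 10^{-5}$
$\frac{y + 17771}{1890 + 29839} = \frac{\frac{1}{32775} + 17771}{1890 + 29839} = \frac{582444526}{32775 \cdot 31729} = \frac{582444526}{32775} \cdot \frac{1}{31729} = \frac{582444526}{1039917975}$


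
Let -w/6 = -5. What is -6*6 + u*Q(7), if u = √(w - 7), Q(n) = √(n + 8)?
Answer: -36 + √345 ≈ -17.426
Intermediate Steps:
w = 30 (w = -6*(-5) = 30)
Q(n) = √(8 + n)
u = √23 (u = √(30 - 7) = √23 ≈ 4.7958)
-6*6 + u*Q(7) = -6*6 + √23*√(8 + 7) = -36 + √23*√15 = -36 + √345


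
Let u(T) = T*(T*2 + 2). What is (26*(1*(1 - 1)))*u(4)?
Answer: 0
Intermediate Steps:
u(T) = T*(2 + 2*T) (u(T) = T*(2*T + 2) = T*(2 + 2*T))
(26*(1*(1 - 1)))*u(4) = (26*(1*(1 - 1)))*(2*4*(1 + 4)) = (26*(1*0))*(2*4*5) = (26*0)*40 = 0*40 = 0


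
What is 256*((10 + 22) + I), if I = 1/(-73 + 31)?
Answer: 171904/21 ≈ 8185.9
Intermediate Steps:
I = -1/42 (I = 1/(-42) = -1/42 ≈ -0.023810)
256*((10 + 22) + I) = 256*((10 + 22) - 1/42) = 256*(32 - 1/42) = 256*(1343/42) = 171904/21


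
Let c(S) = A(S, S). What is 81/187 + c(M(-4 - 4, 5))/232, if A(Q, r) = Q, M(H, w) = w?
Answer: 19727/43384 ≈ 0.45471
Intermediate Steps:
c(S) = S
81/187 + c(M(-4 - 4, 5))/232 = 81/187 + 5/232 = 19727/43384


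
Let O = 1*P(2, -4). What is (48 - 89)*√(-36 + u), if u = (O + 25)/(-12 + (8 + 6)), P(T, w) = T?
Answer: -123*I*√10/2 ≈ -194.48*I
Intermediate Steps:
O = 2 (O = 1*2 = 2)
u = 27/2 (u = (2 + 25)/(-12 + (8 + 6)) = 27/(-12 + 14) = 27/2 ≈ 13.500)
(48 - 89)*√(-36 + u) = (48 - 89)*√(-36 + 27/2) = -123*I*√10/2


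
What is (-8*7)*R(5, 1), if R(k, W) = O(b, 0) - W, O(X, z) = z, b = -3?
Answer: 56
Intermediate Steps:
R(k, W) = -W (R(k, W) = 0 - W = -W)
(-8*7)*R(5, 1) = (-8*7)*(-1*1) = -56*(-1) = 56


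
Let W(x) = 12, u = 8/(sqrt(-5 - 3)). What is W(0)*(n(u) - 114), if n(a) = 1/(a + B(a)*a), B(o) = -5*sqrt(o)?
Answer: -2280356/1667 + I*sqrt(2)/1667 + 500*2**(3/4)*sqrt(-I)/1667 + 10*I*2**(1/4)*sqrt(-I)/1667 ≈ -1367.6 - 0.3508*I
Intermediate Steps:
u = -2*I*sqrt(2) (u = 8/(sqrt(-8)) = 8/((2*I*sqrt(2))) = 8*(-I*sqrt(2)/4) = -2*I*sqrt(2) ≈ -2.8284*I)
n(a) = 1/(a - 5*a**(3/2)) (n(a) = 1/(a + (-5*sqrt(a))*a) = 1/(a - 5*a**(3/2)))
W(0)*(n(u) - 114) = 12*(1/(-2*I*sqrt(2) - 5*4*2**(1/4)*(-I)**(3/2)) - 114) = 12*(1/(-2*I*sqrt(2) - 20*2**(1/4)*(-I)**(3/2)) - 114) = 12*(1/(-20*2**(1/4)*(-I)**(3/2) - 2*I*sqrt(2)) - 114) = 12*(-114 + 1/(-20*2**(1/4)*(-I)**(3/2) - 2*I*sqrt(2))) = -1368 + 12/(-20*2**(1/4)*(-I)**(3/2) - 2*I*sqrt(2))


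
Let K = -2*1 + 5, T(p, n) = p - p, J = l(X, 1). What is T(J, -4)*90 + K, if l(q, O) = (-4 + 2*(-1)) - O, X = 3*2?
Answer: 3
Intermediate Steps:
X = 6
l(q, O) = -6 - O (l(q, O) = (-4 - 2) - O = -6 - O)
J = -7 (J = -6 - 1*1 = -6 - 1 = -7)
T(p, n) = 0
K = 3 (K = -2 + 5 = 3)
T(J, -4)*90 + K = 0*90 + 3 = 0 + 3 = 3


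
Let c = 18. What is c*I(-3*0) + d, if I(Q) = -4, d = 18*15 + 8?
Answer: 206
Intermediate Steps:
d = 278 (d = 270 + 8 = 278)
c*I(-3*0) + d = 18*(-4) + 278 = -72 + 278 = 206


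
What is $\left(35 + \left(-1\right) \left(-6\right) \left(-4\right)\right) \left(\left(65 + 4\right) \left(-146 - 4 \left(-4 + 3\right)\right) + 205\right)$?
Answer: $-105523$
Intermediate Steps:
$\left(35 + \left(-1\right) \left(-6\right) \left(-4\right)\right) \left(\left(65 + 4\right) \left(-146 - 4 \left(-4 + 3\right)\right) + 205\right) = \left(35 + 6 \left(-4\right)\right) \left(69 \left(-146 - -4\right) + 205\right) = \left(35 - 24\right) \left(69 \left(-146 + 4\right) + 205\right) = 11 \left(69 \left(-142\right) + 205\right) = 11 \left(-9798 + 205\right) = 11 \left(-9593\right) = -105523$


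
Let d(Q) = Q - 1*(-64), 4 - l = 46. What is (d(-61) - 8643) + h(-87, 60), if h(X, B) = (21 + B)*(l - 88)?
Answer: -19170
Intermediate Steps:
l = -42 (l = 4 - 1*46 = 4 - 46 = -42)
h(X, B) = -2730 - 130*B (h(X, B) = (21 + B)*(-42 - 88) = (21 + B)*(-130) = -2730 - 130*B)
d(Q) = 64 + Q (d(Q) = Q + 64 = 64 + Q)
(d(-61) - 8643) + h(-87, 60) = ((64 - 61) - 8643) + (-2730 - 130*60) = (3 - 8643) + (-2730 - 7800) = -8640 - 10530 = -19170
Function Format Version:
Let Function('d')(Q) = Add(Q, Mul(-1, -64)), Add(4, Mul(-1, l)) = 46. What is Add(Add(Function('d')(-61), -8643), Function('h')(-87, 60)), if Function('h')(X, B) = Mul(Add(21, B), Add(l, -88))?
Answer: -19170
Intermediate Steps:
l = -42 (l = Add(4, Mul(-1, 46)) = Add(4, -46) = -42)
Function('h')(X, B) = Add(-2730, Mul(-130, B)) (Function('h')(X, B) = Mul(Add(21, B), Add(-42, -88)) = Mul(Add(21, B), -130) = Add(-2730, Mul(-130, B)))
Function('d')(Q) = Add(64, Q) (Function('d')(Q) = Add(Q, 64) = Add(64, Q))
Add(Add(Function('d')(-61), -8643), Function('h')(-87, 60)) = Add(Add(Add(64, -61), -8643), Add(-2730, Mul(-130, 60))) = Add(Add(3, -8643), Add(-2730, -7800)) = Add(-8640, -10530) = -19170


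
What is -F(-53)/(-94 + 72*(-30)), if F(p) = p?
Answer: -53/2254 ≈ -0.023514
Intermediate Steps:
-F(-53)/(-94 + 72*(-30)) = -(-53)/(-94 + 72*(-30)) = -(-53)/(-94 - 2160) = -(-53)/(-2254) = -(-53)*(-1)/2254 = -1*53/2254 = -53/2254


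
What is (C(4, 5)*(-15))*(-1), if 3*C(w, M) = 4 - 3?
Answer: 5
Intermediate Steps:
C(w, M) = ⅓ (C(w, M) = (4 - 3)/3 = (⅓)*1 = ⅓)
(C(4, 5)*(-15))*(-1) = ((⅓)*(-15))*(-1) = -5*(-1) = 5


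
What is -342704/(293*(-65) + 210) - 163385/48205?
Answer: 2688537969/181588235 ≈ 14.806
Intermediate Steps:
-342704/(293*(-65) + 210) - 163385/48205 = -342704/(-19045 + 210) - 163385*1/48205 = -342704/(-18835) - 32677/9641 = -342704*(-1/18835) - 32677/9641 = 342704/18835 - 32677/9641 = 2688537969/181588235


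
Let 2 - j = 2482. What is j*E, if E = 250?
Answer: -620000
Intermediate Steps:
j = -2480 (j = 2 - 1*2482 = 2 - 2482 = -2480)
j*E = -2480*250 = -620000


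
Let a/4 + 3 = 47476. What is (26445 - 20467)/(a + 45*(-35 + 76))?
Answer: 122/3913 ≈ 0.031178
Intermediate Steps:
a = 189892 (a = -12 + 4*47476 = -12 + 189904 = 189892)
(26445 - 20467)/(a + 45*(-35 + 76)) = (26445 - 20467)/(189892 + 45*(-35 + 76)) = 5978/(189892 + 45*41) = 5978/(189892 + 1845) = 5978/191737 = 5978*(1/191737) = 122/3913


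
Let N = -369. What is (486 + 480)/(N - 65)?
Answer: -69/31 ≈ -2.2258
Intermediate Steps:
(486 + 480)/(N - 65) = (486 + 480)/(-369 - 65) = 966/(-434) = 966*(-1/434) = -69/31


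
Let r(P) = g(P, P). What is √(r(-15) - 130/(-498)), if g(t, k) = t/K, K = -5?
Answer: 2*√50547/249 ≈ 1.8058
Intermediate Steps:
g(t, k) = -t/5 (g(t, k) = t/(-5) = t*(-⅕) = -t/5)
r(P) = -P/5
√(r(-15) - 130/(-498)) = √(-⅕*(-15) - 130/(-498)) = √(3 - 130*(-1/498)) = √(3 + 65/249) = √(812/249) = 2*√50547/249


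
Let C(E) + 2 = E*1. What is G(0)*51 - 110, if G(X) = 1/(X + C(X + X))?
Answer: -271/2 ≈ -135.50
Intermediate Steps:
C(E) = -2 + E (C(E) = -2 + E*1 = -2 + E)
G(X) = 1/(-2 + 3*X) (G(X) = 1/(X + (-2 + (X + X))) = 1/(X + (-2 + 2*X)) = 1/(-2 + 3*X))
G(0)*51 - 110 = 51/(-2 + 3*0) - 110 = 51/(-2 + 0) - 110 = 51/(-2) - 110 = -½*51 - 110 = -51/2 - 110 = -271/2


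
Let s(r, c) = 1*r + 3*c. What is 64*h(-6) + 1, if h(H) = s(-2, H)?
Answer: -1279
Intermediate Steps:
s(r, c) = r + 3*c
h(H) = -2 + 3*H
64*h(-6) + 1 = 64*(-2 + 3*(-6)) + 1 = 64*(-2 - 18) + 1 = 64*(-20) + 1 = -1280 + 1 = -1279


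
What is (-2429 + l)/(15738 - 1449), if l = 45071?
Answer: 14214/4763 ≈ 2.9843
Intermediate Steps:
(-2429 + l)/(15738 - 1449) = (-2429 + 45071)/(15738 - 1449) = 42642/14289 = 42642*(1/14289) = 14214/4763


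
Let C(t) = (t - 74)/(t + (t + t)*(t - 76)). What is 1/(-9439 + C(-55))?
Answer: -4785/45165658 ≈ -0.00010594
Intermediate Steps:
C(t) = (-74 + t)/(t + 2*t*(-76 + t)) (C(t) = (-74 + t)/(t + (2*t)*(-76 + t)) = (-74 + t)/(t + 2*t*(-76 + t)))
1/(-9439 + C(-55)) = 1/(-9439 + (-74 - 55)/((-55)*(-151 + 2*(-55)))) = 1/(-9439 - 1/55*(-129)/(-151 - 110)) = 1/(-9439 - 1/55*(-129)/(-261)) = 1/(-9439 - 1/55*(-1/261)*(-129)) = 1/(-9439 - 43/4785) = 1/(-45165658/4785) = -4785/45165658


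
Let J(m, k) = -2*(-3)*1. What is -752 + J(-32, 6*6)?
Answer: -746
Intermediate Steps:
J(m, k) = 6 (J(m, k) = 6*1 = 6)
-752 + J(-32, 6*6) = -752 + 6 = -746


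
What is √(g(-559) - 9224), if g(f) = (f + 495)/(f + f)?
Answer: 2*I*√720576714/559 ≈ 96.041*I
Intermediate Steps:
g(f) = (495 + f)/(2*f) (g(f) = (495 + f)/((2*f)) = (495 + f)*(1/(2*f)) = (495 + f)/(2*f))
√(g(-559) - 9224) = √((½)*(495 - 559)/(-559) - 9224) = √((½)*(-1/559)*(-64) - 9224) = √(32/559 - 9224) = √(-5156184/559) = 2*I*√720576714/559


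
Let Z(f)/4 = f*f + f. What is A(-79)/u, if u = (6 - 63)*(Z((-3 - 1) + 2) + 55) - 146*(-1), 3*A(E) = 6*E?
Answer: 158/3445 ≈ 0.045864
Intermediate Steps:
Z(f) = 4*f + 4*f**2 (Z(f) = 4*(f*f + f) = 4*(f**2 + f) = 4*(f + f**2) = 4*f + 4*f**2)
A(E) = 2*E (A(E) = (6*E)/3 = 2*E)
u = -3445 (u = (6 - 63)*(4*((-3 - 1) + 2)*(1 + ((-3 - 1) + 2)) + 55) - 146*(-1) = -57*(4*(-4 + 2)*(1 + (-4 + 2)) + 55) + 146 = -57*(4*(-2)*(1 - 2) + 55) + 146 = -57*(4*(-2)*(-1) + 55) + 146 = -57*(8 + 55) + 146 = -57*63 + 146 = -3591 + 146 = -3445)
A(-79)/u = (2*(-79))/(-3445) = -158*(-1/3445) = 158/3445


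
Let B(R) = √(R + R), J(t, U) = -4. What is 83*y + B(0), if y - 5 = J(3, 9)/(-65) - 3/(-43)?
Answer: 1190386/2795 ≈ 425.90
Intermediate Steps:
B(R) = √2*√R (B(R) = √(2*R) = √2*√R)
y = 14342/2795 (y = 5 + (-4/(-65) - 3/(-43)) = 5 + (-4*(-1/65) - 3*(-1/43)) = 5 + (4/65 + 3/43) = 5 + 367/2795 = 14342/2795 ≈ 5.1313)
83*y + B(0) = 83*(14342/2795) + √2*√0 = 1190386/2795 + √2*0 = 1190386/2795 + 0 = 1190386/2795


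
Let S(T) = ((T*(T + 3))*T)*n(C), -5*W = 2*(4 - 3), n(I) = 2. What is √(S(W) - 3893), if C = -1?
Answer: 7*I*√49645/25 ≈ 62.387*I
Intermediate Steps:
W = -⅖ (W = -2*(4 - 3)/5 = -2/5 = -⅕*2 = -⅖ ≈ -0.40000)
S(T) = 2*T²*(3 + T) (S(T) = ((T*(T + 3))*T)*2 = ((T*(3 + T))*T)*2 = (T²*(3 + T))*2 = 2*T²*(3 + T))
√(S(W) - 3893) = √(2*(-⅖)²*(3 - ⅖) - 3893) = √(2*(4/25)*(13/5) - 3893) = √(104/125 - 3893) = √(-486521/125) = 7*I*√49645/25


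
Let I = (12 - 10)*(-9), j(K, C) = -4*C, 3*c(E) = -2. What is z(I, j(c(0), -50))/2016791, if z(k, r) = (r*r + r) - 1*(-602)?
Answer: 40802/2016791 ≈ 0.020231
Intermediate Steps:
c(E) = -⅔ (c(E) = (⅓)*(-2) = -⅔)
I = -18 (I = 2*(-9) = -18)
z(k, r) = 602 + r + r² (z(k, r) = (r² + r) + 602 = (r + r²) + 602 = 602 + r + r²)
z(I, j(c(0), -50))/2016791 = (602 - 4*(-50) + (-4*(-50))²)/2016791 = (602 + 200 + 200²)*(1/2016791) = (602 + 200 + 40000)*(1/2016791) = 40802*(1/2016791) = 40802/2016791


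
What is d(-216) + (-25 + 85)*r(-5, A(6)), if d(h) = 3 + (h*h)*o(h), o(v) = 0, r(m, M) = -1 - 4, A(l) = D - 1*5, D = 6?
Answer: -297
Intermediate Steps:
A(l) = 1 (A(l) = 6 - 1*5 = 6 - 5 = 1)
r(m, M) = -5
d(h) = 3 (d(h) = 3 + (h*h)*0 = 3 + h**2*0 = 3 + 0 = 3)
d(-216) + (-25 + 85)*r(-5, A(6)) = 3 + (-25 + 85)*(-5) = 3 + 60*(-5) = 3 - 300 = -297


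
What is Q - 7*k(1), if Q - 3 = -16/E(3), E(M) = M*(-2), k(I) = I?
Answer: -4/3 ≈ -1.3333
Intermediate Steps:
E(M) = -2*M
Q = 17/3 (Q = 3 - 16/((-2*3)) = 3 - 16/(-6) = 3 - 16*(-⅙) = 3 + 8/3 = 17/3 ≈ 5.6667)
Q - 7*k(1) = 17/3 - 7*1 = 17/3 - 7 = -4/3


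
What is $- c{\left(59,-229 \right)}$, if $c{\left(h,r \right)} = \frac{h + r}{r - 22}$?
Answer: $- \frac{170}{251} \approx -0.67729$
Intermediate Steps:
$c{\left(h,r \right)} = \frac{h + r}{-22 + r}$
$- c{\left(59,-229 \right)} = - \frac{59 - 229}{-22 - 229} = - \frac{-170}{-251} = - \frac{\left(-1\right) \left(-170\right)}{251} = \left(-1\right) \frac{170}{251} = - \frac{170}{251}$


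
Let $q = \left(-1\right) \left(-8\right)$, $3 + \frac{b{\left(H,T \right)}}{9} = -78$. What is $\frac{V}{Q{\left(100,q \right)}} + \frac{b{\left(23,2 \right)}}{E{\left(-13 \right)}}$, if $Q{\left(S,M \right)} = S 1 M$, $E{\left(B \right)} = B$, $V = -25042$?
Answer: $\frac{128827}{5200} \approx 24.774$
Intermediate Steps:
$b{\left(H,T \right)} = -729$ ($b{\left(H,T \right)} = -27 + 9 \left(-78\right) = -27 - 702 = -729$)
$q = 8$
$Q{\left(S,M \right)} = M S$ ($Q{\left(S,M \right)} = S M = M S$)
$\frac{V}{Q{\left(100,q \right)}} + \frac{b{\left(23,2 \right)}}{E{\left(-13 \right)}} = - \frac{25042}{8 \cdot 100} - \frac{729}{-13} = - \frac{25042}{800} - - \frac{729}{13} = \left(-25042\right) \frac{1}{800} + \frac{729}{13} = - \frac{12521}{400} + \frac{729}{13} = \frac{128827}{5200}$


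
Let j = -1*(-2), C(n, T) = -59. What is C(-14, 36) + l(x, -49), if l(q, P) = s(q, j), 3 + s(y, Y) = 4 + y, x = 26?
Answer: -32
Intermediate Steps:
j = 2
s(y, Y) = 1 + y (s(y, Y) = -3 + (4 + y) = 1 + y)
l(q, P) = 1 + q
C(-14, 36) + l(x, -49) = -59 + (1 + 26) = -59 + 27 = -32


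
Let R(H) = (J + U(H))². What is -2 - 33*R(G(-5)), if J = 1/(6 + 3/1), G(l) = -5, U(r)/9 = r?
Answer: -1795430/27 ≈ -66497.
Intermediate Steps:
U(r) = 9*r
J = ⅑ (J = 1/(6 + 3*1) = 1/(6 + 3) = 1/9 = ⅑ ≈ 0.11111)
R(H) = (⅑ + 9*H)²
-2 - 33*R(G(-5)) = -2 - 11*(1 + 81*(-5))²/27 = -2 - 11*(1 - 405)²/27 = -2 - 11*(-404)²/27 = -2 - 11*163216/27 = -2 - 33*163216/81 = -2 - 1795376/27 = -1795430/27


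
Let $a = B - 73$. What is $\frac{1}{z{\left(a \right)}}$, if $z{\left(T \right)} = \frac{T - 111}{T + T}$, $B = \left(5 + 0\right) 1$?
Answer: $\frac{136}{179} \approx 0.75978$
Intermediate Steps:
$B = 5$ ($B = 5 \cdot 1 = 5$)
$a = -68$ ($a = 5 - 73 = -68$)
$z{\left(T \right)} = \frac{-111 + T}{2 T}$
$\frac{1}{z{\left(a \right)}} = \frac{1}{\frac{1}{2} \frac{1}{-68} \left(-111 - 68\right)} = \frac{1}{\frac{1}{2} \left(- \frac{1}{68}\right) \left(-179\right)} = \frac{1}{\frac{179}{136}} = \frac{136}{179}$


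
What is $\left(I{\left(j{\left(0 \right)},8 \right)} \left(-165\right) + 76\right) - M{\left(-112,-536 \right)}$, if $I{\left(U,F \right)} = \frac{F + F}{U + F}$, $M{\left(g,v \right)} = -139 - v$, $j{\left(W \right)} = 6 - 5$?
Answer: $- \frac{1843}{3} \approx -614.33$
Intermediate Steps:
$j{\left(W \right)} = 1$
$I{\left(U,F \right)} = \frac{2 F}{F + U}$
$\left(I{\left(j{\left(0 \right)},8 \right)} \left(-165\right) + 76\right) - M{\left(-112,-536 \right)} = \left(2 \cdot 8 \frac{1}{8 + 1} \left(-165\right) + 76\right) - \left(-139 - -536\right) = \left(2 \cdot 8 \cdot \frac{1}{9} \left(-165\right) + 76\right) - \left(-139 + 536\right) = \left(2 \cdot 8 \cdot \frac{1}{9} \left(-165\right) + 76\right) - 397 = \left(\frac{16}{9} \left(-165\right) + 76\right) - 397 = \left(- \frac{880}{3} + 76\right) - 397 = - \frac{652}{3} - 397 = - \frac{1843}{3}$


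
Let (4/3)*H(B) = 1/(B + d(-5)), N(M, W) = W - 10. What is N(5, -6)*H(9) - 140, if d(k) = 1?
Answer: -706/5 ≈ -141.20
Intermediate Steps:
N(M, W) = -10 + W
H(B) = 3/(4*(1 + B)) (H(B) = 3/(4*(B + 1)) = 3/(4*(1 + B)))
N(5, -6)*H(9) - 140 = (-10 - 6)*(3/(4*(1 + 9))) - 140 = -12/10 - 140 = -16*3/40 - 140 = -6/5 - 140 = -706/5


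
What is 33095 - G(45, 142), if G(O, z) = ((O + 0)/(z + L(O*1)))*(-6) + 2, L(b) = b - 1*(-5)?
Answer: 1059021/32 ≈ 33094.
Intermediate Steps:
L(b) = 5 + b (L(b) = b + 5 = 5 + b)
G(O, z) = 2 - 6*O/(5 + O + z) (G(O, z) = ((O + 0)/(z + (5 + O*1)))*(-6) + 2 = (O/(z + (5 + O)))*(-6) + 2 = (O/(5 + O + z))*(-6) + 2 = -6*O/(5 + O + z) + 2 = 2 - 6*O/(5 + O + z))
33095 - G(45, 142) = 33095 - 2*(5 + 142 - 2*45)/(5 + 45 + 142) = 33095 - 2*(5 + 142 - 90)/192 = 33095 - 2*57/192 = 33095 - 1*19/32 = 33095 - 19/32 = 1059021/32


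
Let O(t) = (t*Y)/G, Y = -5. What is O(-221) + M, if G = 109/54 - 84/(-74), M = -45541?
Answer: -284746051/6301 ≈ -45191.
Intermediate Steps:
G = 6301/1998 (G = 109*(1/54) - 84*(-1/74) = 109/54 + 42/37 = 6301/1998 ≈ 3.1537)
O(t) = -9990*t/6301 (O(t) = (t*(-5))/(6301/1998) = -5*t*(1998/6301) = -9990*t/6301)
O(-221) + M = -9990/6301*(-221) - 45541 = 2207790/6301 - 45541 = -284746051/6301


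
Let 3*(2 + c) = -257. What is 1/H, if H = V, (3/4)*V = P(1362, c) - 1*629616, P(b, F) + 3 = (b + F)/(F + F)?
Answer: -789/662366834 ≈ -1.1912e-6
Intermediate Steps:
c = -263/3 (c = -2 + (1/3)*(-257) = -2 - 257/3 = -263/3 ≈ -87.667)
P(b, F) = -3 + (F + b)/(2*F) (P(b, F) = -3 + (b + F)/(F + F) = -3 + (F + b)/((2*F)) = -3 + (F + b)*(1/(2*F)) = -3 + (F + b)/(2*F))
V = -662366834/789 (V = 4*((1362 - 5*(-263/3))/(2*(-263/3)) - 1*629616)/3 = 4*((1/2)*(-3/263)*(1362 + 1315/3) - 629616)/3 = 4*((1/2)*(-3/263)*(5401/3) - 629616)/3 = 4*(-5401/526 - 629616)/3 = (4/3)*(-331183417/526) = -662366834/789 ≈ -8.3950e+5)
H = -662366834/789 ≈ -8.3950e+5
1/H = 1/(-662366834/789) = -789/662366834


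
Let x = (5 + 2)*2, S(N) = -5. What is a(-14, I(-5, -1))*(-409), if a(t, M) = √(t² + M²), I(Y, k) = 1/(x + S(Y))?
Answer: -409*√15877/9 ≈ -5726.2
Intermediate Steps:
x = 14 (x = 7*2 = 14)
I(Y, k) = ⅑ (I(Y, k) = 1/(14 - 5) = 1/9 = ⅑)
a(t, M) = √(M² + t²)
a(-14, I(-5, -1))*(-409) = √((⅑)² + (-14)²)*(-409) = √(1/81 + 196)*(-409) = √(15877/81)*(-409) = (√15877/9)*(-409) = -409*√15877/9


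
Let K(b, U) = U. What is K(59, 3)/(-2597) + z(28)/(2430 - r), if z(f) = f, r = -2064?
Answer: 4231/833637 ≈ 0.0050754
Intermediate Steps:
K(59, 3)/(-2597) + z(28)/(2430 - r) = 3/(-2597) + 28/(2430 - 1*(-2064)) = 3*(-1/2597) + 28/(2430 + 2064) = -3/2597 + 28/4494 = -3/2597 + 28*(1/4494) = -3/2597 + 2/321 = 4231/833637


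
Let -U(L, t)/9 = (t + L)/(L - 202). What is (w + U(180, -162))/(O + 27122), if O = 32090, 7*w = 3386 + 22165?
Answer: 70407/1139831 ≈ 0.061770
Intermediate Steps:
U(L, t) = -9*(L + t)/(-202 + L) (U(L, t) = -9*(t + L)/(L - 202) = -9*(L + t)/(-202 + L))
w = 25551/7 (w = (3386 + 22165)/7 = (⅐)*25551 = 25551/7 ≈ 3650.1)
(w + U(180, -162))/(O + 27122) = (25551/7 + 9*(-1*180 - 1*(-162))/(-202 + 180))/(32090 + 27122) = (25551/7 + 9*(-180 + 162)/(-22))/59212 = (25551/7 + 9*(-1/22)*(-18))*(1/59212) = (25551/7 + 81/11)*(1/59212) = (281628/77)*(1/59212) = 70407/1139831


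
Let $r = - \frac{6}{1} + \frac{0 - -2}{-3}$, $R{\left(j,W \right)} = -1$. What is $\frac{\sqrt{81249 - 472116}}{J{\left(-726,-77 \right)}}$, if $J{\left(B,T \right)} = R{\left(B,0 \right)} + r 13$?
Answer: $- \frac{3 i \sqrt{390867}}{263} \approx - 7.1315 i$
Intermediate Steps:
$r = - \frac{20}{3}$ ($r = \left(-6\right) 1 + \left(0 + 2\right) \left(- \frac{1}{3}\right) = -6 + 2 \left(- \frac{1}{3}\right) = -6 - \frac{2}{3} = - \frac{20}{3} \approx -6.6667$)
$J{\left(B,T \right)} = - \frac{263}{3}$ ($J{\left(B,T \right)} = -1 - \frac{260}{3} = - \frac{263}{3}$)
$\frac{\sqrt{81249 - 472116}}{J{\left(-726,-77 \right)}} = \frac{\sqrt{81249 - 472116}}{- \frac{263}{3}} = \sqrt{-390867} \left(- \frac{3}{263}\right) = i \sqrt{390867} \left(- \frac{3}{263}\right) = - \frac{3 i \sqrt{390867}}{263}$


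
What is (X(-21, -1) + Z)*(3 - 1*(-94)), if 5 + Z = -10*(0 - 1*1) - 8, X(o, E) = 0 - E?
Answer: -194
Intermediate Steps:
X(o, E) = -E
Z = -3 (Z = -5 + (-10*(0 - 1*1) - 8) = -5 + (-10*(0 - 1) - 8) = -5 + (-10*(-1) - 8) = -5 + (10 - 8) = -5 + 2 = -3)
(X(-21, -1) + Z)*(3 - 1*(-94)) = (-1*(-1) - 3)*(3 - 1*(-94)) = (1 - 3)*(3 + 94) = -2*97 = -194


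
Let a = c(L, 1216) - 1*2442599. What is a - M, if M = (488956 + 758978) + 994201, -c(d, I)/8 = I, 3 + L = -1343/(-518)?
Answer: -4694462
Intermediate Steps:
L = -211/518 (L = -3 - 1343/(-518) = -3 - 1343*(-1/518) = -3 + 1343/518 = -211/518 ≈ -0.40734)
c(d, I) = -8*I
M = 2242135 (M = 1247934 + 994201 = 2242135)
a = -2452327 (a = -8*1216 - 1*2442599 = -9728 - 2442599 = -2452327)
a - M = -2452327 - 1*2242135 = -2452327 - 2242135 = -4694462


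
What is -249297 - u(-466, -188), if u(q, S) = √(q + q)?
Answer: -249297 - 2*I*√233 ≈ -2.493e+5 - 30.529*I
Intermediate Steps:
u(q, S) = √2*√q (u(q, S) = √(2*q) = √2*√q)
-249297 - u(-466, -188) = -249297 - √2*√(-466) = -249297 - √2*I*√466 = -249297 - 2*I*√233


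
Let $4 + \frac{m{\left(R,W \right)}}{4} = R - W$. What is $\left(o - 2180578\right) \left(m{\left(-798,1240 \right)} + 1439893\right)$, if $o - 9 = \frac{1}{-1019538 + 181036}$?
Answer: $- \frac{2617782408505447275}{838502} \approx -3.122 \cdot 10^{12}$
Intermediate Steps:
$o = \frac{7546517}{838502}$ ($o = 9 + \frac{1}{-1019538 + 181036} = 9 + \frac{1}{-838502} = 9 - \frac{1}{838502} = \frac{7546517}{838502} \approx 9.0$)
$m{\left(R,W \right)} = -16 - 4 W + 4 R$ ($m{\left(R,W \right)} = -16 + 4 \left(R - W\right) = -16 + \left(- 4 W + 4 R\right) = -16 - 4 W + 4 R$)
$\left(o - 2180578\right) \left(m{\left(-798,1240 \right)} + 1439893\right) = \left(\frac{7546517}{838502} - 2180578\right) \left(\left(-16 - 4960 + 4 \left(-798\right)\right) + 1439893\right) = - \frac{1828411467639 \left(\left(-16 - 4960 - 3192\right) + 1439893\right)}{838502} = - \frac{1828411467639 \left(-8168 + 1439893\right)}{838502} = \left(- \frac{1828411467639}{838502}\right) 1431725 = - \frac{2617782408505447275}{838502}$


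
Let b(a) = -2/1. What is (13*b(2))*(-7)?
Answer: 182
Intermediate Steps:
b(a) = -2 (b(a) = -2*1 = -2)
(13*b(2))*(-7) = (13*(-2))*(-7) = -26*(-7) = 182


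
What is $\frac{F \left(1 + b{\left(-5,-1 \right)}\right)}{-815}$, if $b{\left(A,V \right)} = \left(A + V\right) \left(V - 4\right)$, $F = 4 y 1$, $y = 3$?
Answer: $- \frac{372}{815} \approx -0.45644$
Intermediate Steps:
$F = 12$ ($F = 4 \cdot 3 \cdot 1 = 12 \cdot 1 = 12$)
$b{\left(A,V \right)} = \left(-4 + V\right) \left(A + V\right)$ ($b{\left(A,V \right)} = \left(A + V\right) \left(-4 + V\right) = \left(-4 + V\right) \left(A + V\right)$)
$\frac{F \left(1 + b{\left(-5,-1 \right)}\right)}{-815} = \frac{12 \left(1 - \left(-29 - 1\right)\right)}{-815} = 12 \left(1 + \left(1 + 20 + 4 + 5\right)\right) \left(- \frac{1}{815}\right) = 12 \left(1 + 30\right) \left(- \frac{1}{815}\right) = 12 \cdot 31 \left(- \frac{1}{815}\right) = 372 \left(- \frac{1}{815}\right) = - \frac{372}{815}$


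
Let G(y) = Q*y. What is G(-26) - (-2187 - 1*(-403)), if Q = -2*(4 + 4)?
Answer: 2200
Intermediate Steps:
Q = -16 (Q = -2*8 = -16)
G(y) = -16*y
G(-26) - (-2187 - 1*(-403)) = -16*(-26) - (-2187 - 1*(-403)) = 416 - (-2187 + 403) = 416 - 1*(-1784) = 416 + 1784 = 2200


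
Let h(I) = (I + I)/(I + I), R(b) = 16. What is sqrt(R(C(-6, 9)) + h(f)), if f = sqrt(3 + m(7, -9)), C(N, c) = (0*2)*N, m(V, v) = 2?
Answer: sqrt(17) ≈ 4.1231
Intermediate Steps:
C(N, c) = 0 (C(N, c) = 0*N = 0)
f = sqrt(5) (f = sqrt(3 + 2) = sqrt(5) ≈ 2.2361)
h(I) = 1 (h(I) = (2*I)/((2*I)) = (2*I)*(1/(2*I)) = 1)
sqrt(R(C(-6, 9)) + h(f)) = sqrt(16 + 1) = sqrt(17)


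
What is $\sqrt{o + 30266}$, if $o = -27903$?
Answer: $\sqrt{2363} \approx 48.611$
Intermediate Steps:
$\sqrt{o + 30266} = \sqrt{-27903 + 30266} = \sqrt{2363}$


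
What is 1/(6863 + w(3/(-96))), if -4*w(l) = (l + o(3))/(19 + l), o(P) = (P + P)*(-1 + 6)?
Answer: 2428/16662405 ≈ 0.00014572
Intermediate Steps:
o(P) = 10*P (o(P) = (2*P)*5 = 10*P)
w(l) = -(30 + l)/(4*(19 + l)) (w(l) = -(l + 10*3)/(4*(19 + l)) = -(l + 30)/(4*(19 + l)) = -(30 + l)/(4*(19 + l)))
1/(6863 + w(3/(-96))) = 1/(6863 + (-30 - 3/(-96))/(4*(19 + 3/(-96)))) = 1/(6863 + (-30 - 3*(-1)/96)/(4*(19 + 3*(-1/96)))) = 1/(6863 + (-30 - 1*(-1/32))/(4*(19 - 1/32))) = 1/(6863 + (-30 + 1/32)/(4*(607/32))) = 1/(6863 + (¼)*(32/607)*(-959/32)) = 1/(6863 - 959/2428) = 1/(16662405/2428) = 2428/16662405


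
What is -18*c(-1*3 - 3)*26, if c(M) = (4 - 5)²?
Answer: -468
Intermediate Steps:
c(M) = 1 (c(M) = (-1)² = 1)
-18*c(-1*3 - 3)*26 = -18*1*26 = -18*26 = -468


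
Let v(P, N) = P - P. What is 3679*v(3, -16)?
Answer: 0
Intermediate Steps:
v(P, N) = 0
3679*v(3, -16) = 3679*0 = 0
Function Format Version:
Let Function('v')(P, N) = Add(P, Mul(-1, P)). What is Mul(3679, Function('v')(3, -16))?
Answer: 0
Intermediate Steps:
Function('v')(P, N) = 0
Mul(3679, Function('v')(3, -16)) = Mul(3679, 0) = 0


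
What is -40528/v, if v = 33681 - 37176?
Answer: 40528/3495 ≈ 11.596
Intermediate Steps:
v = -3495
-40528/v = -40528/(-3495) = -40528*(-1/3495) = 40528/3495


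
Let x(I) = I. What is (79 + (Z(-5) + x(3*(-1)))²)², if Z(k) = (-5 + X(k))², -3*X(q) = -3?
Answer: 61504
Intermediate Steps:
X(q) = 1 (X(q) = -⅓*(-3) = 1)
Z(k) = 16 (Z(k) = (-5 + 1)² = (-4)² = 16)
(79 + (Z(-5) + x(3*(-1)))²)² = (79 + (16 + 3*(-1))²)² = (79 + (16 - 3)²)² = (79 + 13²)² = (79 + 169)² = 248² = 61504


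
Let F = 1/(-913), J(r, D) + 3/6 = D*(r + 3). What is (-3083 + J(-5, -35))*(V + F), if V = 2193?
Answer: -6033653808/913 ≈ -6.6086e+6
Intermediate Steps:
J(r, D) = -½ + D*(3 + r) (J(r, D) = -½ + D*(r + 3) = -½ + D*(3 + r))
F = -1/913 ≈ -0.0010953
(-3083 + J(-5, -35))*(V + F) = (-3083 + (-½ + 3*(-35) - 35*(-5)))*(2193 - 1/913) = (-3083 + (-½ - 105 + 175))*(2002208/913) = (-3083 + 139/2)*(2002208/913) = -6027/2*2002208/913 = -6033653808/913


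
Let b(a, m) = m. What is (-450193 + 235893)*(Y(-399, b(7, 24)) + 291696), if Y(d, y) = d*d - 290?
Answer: -96565080100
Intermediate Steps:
Y(d, y) = -290 + d² (Y(d, y) = d² - 290 = -290 + d²)
(-450193 + 235893)*(Y(-399, b(7, 24)) + 291696) = (-450193 + 235893)*((-290 + (-399)²) + 291696) = -214300*((-290 + 159201) + 291696) = -214300*(158911 + 291696) = -214300*450607 = -96565080100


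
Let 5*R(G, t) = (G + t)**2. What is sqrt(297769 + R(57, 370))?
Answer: 3*sqrt(928430)/5 ≈ 578.13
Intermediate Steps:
R(G, t) = (G + t)**2/5
sqrt(297769 + R(57, 370)) = sqrt(297769 + (57 + 370)**2/5) = sqrt(297769 + (1/5)*427**2) = sqrt(297769 + (1/5)*182329) = sqrt(297769 + 182329/5) = sqrt(1671174/5) = 3*sqrt(928430)/5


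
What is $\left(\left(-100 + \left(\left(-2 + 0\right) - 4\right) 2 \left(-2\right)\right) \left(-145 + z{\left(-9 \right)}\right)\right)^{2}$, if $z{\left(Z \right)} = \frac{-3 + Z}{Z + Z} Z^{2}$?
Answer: $47831056$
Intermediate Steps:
$z{\left(Z \right)} = \frac{Z \left(-3 + Z\right)}{2}$ ($z{\left(Z \right)} = \frac{-3 + Z}{2 Z} Z^{2} = \frac{Z \left(-3 + Z\right)}{2}$)
$\left(\left(-100 + \left(\left(-2 + 0\right) - 4\right) 2 \left(-2\right)\right) \left(-145 + z{\left(-9 \right)}\right)\right)^{2} = \left(\left(-100 + \left(\left(-2 + 0\right) - 4\right) 2 \left(-2\right)\right) \left(-145 + \frac{1}{2} \left(-9\right) \left(-3 - 9\right)\right)\right)^{2} = \left(\left(-100 + \left(-2 - 4\right) \left(-4\right)\right) \left(-145 + \frac{1}{2} \left(-9\right) \left(-12\right)\right)\right)^{2} = \left(\left(-100 - -24\right) \left(-145 + 54\right)\right)^{2} = \left(\left(-100 + 24\right) \left(-91\right)\right)^{2} = \left(\left(-76\right) \left(-91\right)\right)^{2} = 6916^{2} = 47831056$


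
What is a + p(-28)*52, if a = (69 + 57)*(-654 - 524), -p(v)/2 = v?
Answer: -145516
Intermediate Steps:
p(v) = -2*v
a = -148428 (a = 126*(-1178) = -148428)
a + p(-28)*52 = -148428 - 2*(-28)*52 = -148428 + 56*52 = -148428 + 2912 = -145516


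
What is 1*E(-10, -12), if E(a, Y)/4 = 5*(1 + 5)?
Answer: 120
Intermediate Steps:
E(a, Y) = 120 (E(a, Y) = 4*(5*(1 + 5)) = 4*(5*6) = 4*30 = 120)
1*E(-10, -12) = 1*120 = 120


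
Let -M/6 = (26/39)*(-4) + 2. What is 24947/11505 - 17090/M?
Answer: -7558487/1770 ≈ -4270.3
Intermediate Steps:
M = 4 (M = -6*((26/39)*(-4) + 2) = -6*((26*(1/39))*(-4) + 2) = -6*((2/3)*(-4) + 2) = -6*(-8/3 + 2) = -6*(-2/3) = 4)
24947/11505 - 17090/M = 24947/11505 - 17090/4 = 24947*(1/11505) - 17090*1/4 = 1919/885 - 8545/2 = -7558487/1770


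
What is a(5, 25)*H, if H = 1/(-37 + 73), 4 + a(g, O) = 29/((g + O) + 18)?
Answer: -163/1728 ≈ -0.094329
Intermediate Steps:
a(g, O) = -4 + 29/(18 + O + g) (a(g, O) = -4 + 29/((g + O) + 18) = -4 + 29/((O + g) + 18) = -4 + 29/(18 + O + g))
H = 1/36 ≈ 0.027778
a(5, 25)*H = ((-43 - 4*25 - 4*5)/(18 + 25 + 5))*(1/36) = ((-43 - 100 - 20)/48)*(1/36) = ((1/48)*(-163))*(1/36) = -163/48*1/36 = -163/1728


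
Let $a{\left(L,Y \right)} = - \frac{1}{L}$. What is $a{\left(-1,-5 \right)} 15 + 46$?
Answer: $61$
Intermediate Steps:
$a{\left(-1,-5 \right)} 15 + 46 = - \frac{1}{-1} \cdot 15 + 46 = \left(-1\right) \left(-1\right) 15 + 46 = 1 \cdot 15 + 46 = 15 + 46 = 61$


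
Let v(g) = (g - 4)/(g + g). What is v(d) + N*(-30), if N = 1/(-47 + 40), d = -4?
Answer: 37/7 ≈ 5.2857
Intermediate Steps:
v(g) = (-4 + g)/(2*g) (v(g) = (-4 + g)/((2*g)) = (-4 + g)*(1/(2*g)) = (-4 + g)/(2*g))
N = -⅐ (N = 1/(-7) = -⅐ ≈ -0.14286)
v(d) + N*(-30) = (½)*(-4 - 4)/(-4) - ⅐*(-30) = (½)*(-¼)*(-8) + 30/7 = 1 + 30/7 = 37/7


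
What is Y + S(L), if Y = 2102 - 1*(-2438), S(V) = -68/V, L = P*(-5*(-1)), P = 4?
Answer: 22683/5 ≈ 4536.6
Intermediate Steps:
L = 20 (L = 4*(-5*(-1)) = 4*5 = 20)
Y = 4540 (Y = 2102 + 2438 = 4540)
Y + S(L) = 4540 - 68/20 = 4540 - 68*1/20 = 4540 - 17/5 = 22683/5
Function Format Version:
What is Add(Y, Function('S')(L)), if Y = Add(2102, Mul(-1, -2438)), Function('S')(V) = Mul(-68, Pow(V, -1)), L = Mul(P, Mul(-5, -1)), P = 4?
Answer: Rational(22683, 5) ≈ 4536.6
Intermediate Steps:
L = 20 (L = Mul(4, Mul(-5, -1)) = Mul(4, 5) = 20)
Y = 4540 (Y = Add(2102, 2438) = 4540)
Add(Y, Function('S')(L)) = Add(4540, Mul(-68, Pow(20, -1))) = Add(4540, Mul(-68, Rational(1, 20))) = Add(4540, Rational(-17, 5)) = Rational(22683, 5)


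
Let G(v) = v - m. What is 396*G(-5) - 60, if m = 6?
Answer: -4416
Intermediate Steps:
G(v) = -6 + v (G(v) = v - 1*6 = v - 6 = -6 + v)
396*G(-5) - 60 = 396*(-6 - 5) - 60 = 396*(-11) - 60 = -4356 - 60 = -4416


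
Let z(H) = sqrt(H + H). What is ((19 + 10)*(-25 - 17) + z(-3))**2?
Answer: (1218 - I*sqrt(6))**2 ≈ 1.4835e+6 - 5967.0*I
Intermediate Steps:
z(H) = sqrt(2)*sqrt(H) (z(H) = sqrt(2*H) = sqrt(2)*sqrt(H))
((19 + 10)*(-25 - 17) + z(-3))**2 = ((19 + 10)*(-25 - 17) + sqrt(2)*sqrt(-3))**2 = (29*(-42) + sqrt(2)*(I*sqrt(3)))**2 = (-1218 + I*sqrt(6))**2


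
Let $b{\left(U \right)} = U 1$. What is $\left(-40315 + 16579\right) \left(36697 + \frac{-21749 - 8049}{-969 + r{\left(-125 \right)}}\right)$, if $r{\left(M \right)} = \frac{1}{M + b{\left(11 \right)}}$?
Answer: $- \frac{2239576867992}{2569} \approx -8.7177 \cdot 10^{8}$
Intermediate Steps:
$b{\left(U \right)} = U$
$r{\left(M \right)} = \frac{1}{11 + M}$ ($r{\left(M \right)} = \frac{1}{M + 11} = \frac{1}{11 + M}$)
$\left(-40315 + 16579\right) \left(36697 + \frac{-21749 - 8049}{-969 + r{\left(-125 \right)}}\right) = \left(-40315 + 16579\right) \left(36697 + \frac{-21749 - 8049}{-969 + \frac{1}{11 - 125}}\right) = - 23736 \left(36697 - \frac{29798}{-969 + \frac{1}{-114}}\right) = - 23736 \left(36697 - \frac{29798}{-969 - \frac{1}{114}}\right) = - 23736 \left(36697 - \frac{29798}{- \frac{110467}{114}}\right) = - 23736 \left(36697 - - \frac{3396972}{110467}\right) = - 23736 \left(36697 + \frac{3396972}{110467}\right) = \left(-23736\right) \frac{4057204471}{110467} = - \frac{2239576867992}{2569}$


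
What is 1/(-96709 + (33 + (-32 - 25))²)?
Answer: -1/96133 ≈ -1.0402e-5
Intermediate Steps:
1/(-96709 + (33 + (-32 - 25))²) = 1/(-96709 + (33 - 57)²) = 1/(-96709 + (-24)²) = 1/(-96709 + 576) = 1/(-96133) = -1/96133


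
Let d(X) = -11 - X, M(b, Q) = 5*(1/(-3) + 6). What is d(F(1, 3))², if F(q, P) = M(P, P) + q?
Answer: 14641/9 ≈ 1626.8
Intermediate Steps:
M(b, Q) = 85/3 (M(b, Q) = 5*(-⅓ + 6) = 5*(17/3) = 85/3)
F(q, P) = 85/3 + q
d(F(1, 3))² = (-11 - (85/3 + 1))² = (-11 - 1*88/3)² = (-11 - 88/3)² = (-121/3)² = 14641/9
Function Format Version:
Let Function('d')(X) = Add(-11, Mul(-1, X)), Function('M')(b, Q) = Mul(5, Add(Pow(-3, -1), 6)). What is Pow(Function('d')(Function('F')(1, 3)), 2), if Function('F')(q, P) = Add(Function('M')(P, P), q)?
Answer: Rational(14641, 9) ≈ 1626.8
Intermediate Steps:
Function('M')(b, Q) = Rational(85, 3) (Function('M')(b, Q) = Mul(5, Add(Rational(-1, 3), 6)) = Mul(5, Rational(17, 3)) = Rational(85, 3))
Function('F')(q, P) = Add(Rational(85, 3), q)
Pow(Function('d')(Function('F')(1, 3)), 2) = Pow(Add(-11, Mul(-1, Add(Rational(85, 3), 1))), 2) = Pow(Add(-11, Mul(-1, Rational(88, 3))), 2) = Pow(Add(-11, Rational(-88, 3)), 2) = Pow(Rational(-121, 3), 2) = Rational(14641, 9)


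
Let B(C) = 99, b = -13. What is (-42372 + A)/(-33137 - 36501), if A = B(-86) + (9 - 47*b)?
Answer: 41653/69638 ≈ 0.59814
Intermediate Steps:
A = 719 (A = 99 + (9 - 47*(-13)) = 99 + (9 + 611) = 99 + 620 = 719)
(-42372 + A)/(-33137 - 36501) = (-42372 + 719)/(-33137 - 36501) = -41653/(-69638) = -41653*(-1/69638) = 41653/69638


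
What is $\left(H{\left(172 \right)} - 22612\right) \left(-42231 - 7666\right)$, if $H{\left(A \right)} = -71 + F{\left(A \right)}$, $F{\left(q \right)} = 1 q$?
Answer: $1123231367$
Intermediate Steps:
$F{\left(q \right)} = q$
$H{\left(A \right)} = -71 + A$
$\left(H{\left(172 \right)} - 22612\right) \left(-42231 - 7666\right) = \left(\left(-71 + 172\right) - 22612\right) \left(-42231 - 7666\right) = \left(101 - 22612\right) \left(-49897\right) = \left(-22511\right) \left(-49897\right) = 1123231367$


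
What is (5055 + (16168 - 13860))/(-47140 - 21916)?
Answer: -7363/69056 ≈ -0.10662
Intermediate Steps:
(5055 + (16168 - 13860))/(-47140 - 21916) = (5055 + 2308)/(-69056) = 7363*(-1/69056) = -7363/69056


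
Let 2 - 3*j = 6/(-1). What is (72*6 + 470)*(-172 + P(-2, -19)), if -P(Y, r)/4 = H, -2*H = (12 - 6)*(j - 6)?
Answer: -191224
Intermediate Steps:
j = 8/3 (j = ⅔ - 2/(-1) = ⅔ - 2*(-1) = ⅔ - ⅓*(-6) = ⅔ + 2 = 8/3 ≈ 2.6667)
H = 10 (H = -(12 - 6)*(8/3 - 6)/2 = -3*(-10)/3 = -½*(-20) = 10)
P(Y, r) = -40 (P(Y, r) = -4*10 = -40)
(72*6 + 470)*(-172 + P(-2, -19)) = (72*6 + 470)*(-172 - 40) = (432 + 470)*(-212) = 902*(-212) = -191224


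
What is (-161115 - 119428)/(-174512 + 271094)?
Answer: -280543/96582 ≈ -2.9047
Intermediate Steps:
(-161115 - 119428)/(-174512 + 271094) = -280543/96582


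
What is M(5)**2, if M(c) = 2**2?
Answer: 16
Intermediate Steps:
M(c) = 4
M(5)**2 = 4**2 = 16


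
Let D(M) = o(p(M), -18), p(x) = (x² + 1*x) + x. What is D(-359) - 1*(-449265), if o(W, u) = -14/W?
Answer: 8225592883/18309 ≈ 4.4927e+5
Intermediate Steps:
p(x) = x² + 2*x (p(x) = (x² + x) + x = (x + x²) + x = x² + 2*x)
D(M) = -14/(M*(2 + M)) (D(M) = -14*1/(M*(2 + M)) = -14/(M*(2 + M)))
D(-359) - 1*(-449265) = -14/(-359*(2 - 359)) - 1*(-449265) = -14*(-1/359)/(-357) + 449265 = -14*(-1/359)*(-1/357) + 449265 = -2/18309 + 449265 = 8225592883/18309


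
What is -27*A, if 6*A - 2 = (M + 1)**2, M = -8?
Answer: -459/2 ≈ -229.50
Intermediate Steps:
A = 17/2 (A = 1/3 + (-8 + 1)**2/6 = 1/3 + (1/6)*(-7)**2 = 1/3 + (1/6)*49 = 1/3 + 49/6 = 17/2 ≈ 8.5000)
-27*A = -27*17/2 = -459/2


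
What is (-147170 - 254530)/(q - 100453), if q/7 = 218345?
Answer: -200850/713981 ≈ -0.28131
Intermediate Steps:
q = 1528415 (q = 7*218345 = 1528415)
(-147170 - 254530)/(q - 100453) = (-147170 - 254530)/(1528415 - 100453) = -401700/1427962 = -401700*1/1427962 = -200850/713981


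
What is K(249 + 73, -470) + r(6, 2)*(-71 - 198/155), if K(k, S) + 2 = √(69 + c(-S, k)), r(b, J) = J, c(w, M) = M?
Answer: -22716/155 + √391 ≈ -126.78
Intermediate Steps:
K(k, S) = -2 + √(69 + k)
K(249 + 73, -470) + r(6, 2)*(-71 - 198/155) = (-2 + √(69 + (249 + 73))) + 2*(-71 - 198/155) = (-2 + √(69 + 322)) + 2*(-71 - 198*1/155) = (-2 + √391) + 2*(-71 - 198/155) = (-2 + √391) + 2*(-11203/155) = (-2 + √391) - 22406/155 = -22716/155 + √391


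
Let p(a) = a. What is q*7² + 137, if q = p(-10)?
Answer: -353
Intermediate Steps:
q = -10
q*7² + 137 = -10*7² + 137 = -10*49 + 137 = -490 + 137 = -353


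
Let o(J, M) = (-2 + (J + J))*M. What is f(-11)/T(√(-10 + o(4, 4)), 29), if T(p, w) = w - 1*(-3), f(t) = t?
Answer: -11/32 ≈ -0.34375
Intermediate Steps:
o(J, M) = M*(-2 + 2*J) (o(J, M) = (-2 + 2*J)*M = M*(-2 + 2*J))
T(p, w) = 3 + w (T(p, w) = w + 3 = 3 + w)
f(-11)/T(√(-10 + o(4, 4)), 29) = -11/(3 + 29) = -11/32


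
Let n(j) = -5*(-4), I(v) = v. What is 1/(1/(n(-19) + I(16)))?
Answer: 36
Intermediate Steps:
n(j) = 20
1/(1/(n(-19) + I(16))) = 1/(1/(20 + 16)) = 1/(1/36) = 36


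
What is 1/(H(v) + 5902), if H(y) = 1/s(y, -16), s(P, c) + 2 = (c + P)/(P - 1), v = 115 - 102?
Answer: 9/53114 ≈ 0.00016945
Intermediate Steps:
v = 13
s(P, c) = -2 + (P + c)/(-1 + P) (s(P, c) = -2 + (c + P)/(P - 1) = -2 + (P + c)/(-1 + P))
H(y) = (-1 + y)/(-14 - y) (H(y) = 1/((2 - 16 - y)/(-1 + y)) = 1/((-14 - y)/(-1 + y)) = (-1 + y)/(-14 - y))
1/(H(v) + 5902) = 1/((1 - 1*13)/(14 + 13) + 5902) = 1/((1 - 13)/27 + 5902) = 1/((1/27)*(-12) + 5902) = 1/(-4/9 + 5902) = 1/(53114/9) = 9/53114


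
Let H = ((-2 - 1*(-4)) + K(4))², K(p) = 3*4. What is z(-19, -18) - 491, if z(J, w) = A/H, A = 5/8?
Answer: -769883/1568 ≈ -491.00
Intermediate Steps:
K(p) = 12
A = 5/8 (A = 5*(⅛) = 5/8 ≈ 0.62500)
H = 196 (H = ((-2 - 1*(-4)) + 12)² = ((-2 + 4) + 12)² = (2 + 12)² = 14² = 196)
z(J, w) = 5/1568 (z(J, w) = (5/8)/196 = (5/8)*(1/196) = 5/1568)
z(-19, -18) - 491 = 5/1568 - 491 = -769883/1568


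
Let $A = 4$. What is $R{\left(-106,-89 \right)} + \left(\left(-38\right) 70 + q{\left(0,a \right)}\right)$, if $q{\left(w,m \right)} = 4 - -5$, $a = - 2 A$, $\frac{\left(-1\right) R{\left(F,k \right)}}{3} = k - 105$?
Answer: $-2069$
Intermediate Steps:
$R{\left(F,k \right)} = 315 - 3 k$ ($R{\left(F,k \right)} = - 3 \left(k - 105\right) = - 3 \left(-105 + k\right) = 315 - 3 k$)
$a = -8$ ($a = \left(-2\right) 4 = -8$)
$q{\left(w,m \right)} = 9$ ($q{\left(w,m \right)} = 4 + 5 = 9$)
$R{\left(-106,-89 \right)} + \left(\left(-38\right) 70 + q{\left(0,a \right)}\right) = \left(315 - -267\right) + \left(\left(-38\right) 70 + 9\right) = \left(315 + 267\right) + \left(-2660 + 9\right) = 582 - 2651 = -2069$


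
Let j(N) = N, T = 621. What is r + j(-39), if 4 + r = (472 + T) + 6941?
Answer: 7991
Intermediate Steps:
r = 8030 (r = -4 + ((472 + 621) + 6941) = -4 + (1093 + 6941) = -4 + 8034 = 8030)
r + j(-39) = 8030 - 39 = 7991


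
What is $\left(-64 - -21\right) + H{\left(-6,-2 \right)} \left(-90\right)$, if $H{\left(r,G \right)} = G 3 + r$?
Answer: $1037$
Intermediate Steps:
$H{\left(r,G \right)} = r + 3 G$ ($H{\left(r,G \right)} = 3 G + r = r + 3 G$)
$\left(-64 - -21\right) + H{\left(-6,-2 \right)} \left(-90\right) = \left(-64 - -21\right) + \left(-6 + 3 \left(-2\right)\right) \left(-90\right) = \left(-64 + 21\right) + \left(-6 - 6\right) \left(-90\right) = -43 - -1080 = -43 + 1080 = 1037$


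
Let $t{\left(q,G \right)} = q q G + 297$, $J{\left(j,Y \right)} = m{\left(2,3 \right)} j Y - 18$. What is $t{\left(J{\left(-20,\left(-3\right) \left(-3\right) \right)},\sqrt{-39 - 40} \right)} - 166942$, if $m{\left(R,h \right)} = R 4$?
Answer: $-166645 + 2125764 i \sqrt{79} \approx -1.6665 \cdot 10^{5} + 1.8894 \cdot 10^{7} i$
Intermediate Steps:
$m{\left(R,h \right)} = 4 R$
$J{\left(j,Y \right)} = -18 + 8 Y j$ ($J{\left(j,Y \right)} = 4 \cdot 2 j Y - 18 = 8 j Y - 18 = 8 Y j - 18 = -18 + 8 Y j$)
$t{\left(q,G \right)} = 297 + G q^{2}$ ($t{\left(q,G \right)} = q^{2} G + 297 = G q^{2} + 297 = 297 + G q^{2}$)
$t{\left(J{\left(-20,\left(-3\right) \left(-3\right) \right)},\sqrt{-39 - 40} \right)} - 166942 = \left(297 + \sqrt{-39 - 40} \left(-18 + 8 \left(\left(-3\right) \left(-3\right)\right) \left(-20\right)\right)^{2}\right) - 166942 = \left(297 + \sqrt{-79} \left(-18 + 8 \cdot 9 \left(-20\right)\right)^{2}\right) - 166942 = \left(297 + i \sqrt{79} \left(-18 - 1440\right)^{2}\right) - 166942 = \left(297 + i \sqrt{79} \left(-1458\right)^{2}\right) - 166942 = \left(297 + i \sqrt{79} \cdot 2125764\right) - 166942 = \left(297 + 2125764 i \sqrt{79}\right) - 166942 = -166645 + 2125764 i \sqrt{79}$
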